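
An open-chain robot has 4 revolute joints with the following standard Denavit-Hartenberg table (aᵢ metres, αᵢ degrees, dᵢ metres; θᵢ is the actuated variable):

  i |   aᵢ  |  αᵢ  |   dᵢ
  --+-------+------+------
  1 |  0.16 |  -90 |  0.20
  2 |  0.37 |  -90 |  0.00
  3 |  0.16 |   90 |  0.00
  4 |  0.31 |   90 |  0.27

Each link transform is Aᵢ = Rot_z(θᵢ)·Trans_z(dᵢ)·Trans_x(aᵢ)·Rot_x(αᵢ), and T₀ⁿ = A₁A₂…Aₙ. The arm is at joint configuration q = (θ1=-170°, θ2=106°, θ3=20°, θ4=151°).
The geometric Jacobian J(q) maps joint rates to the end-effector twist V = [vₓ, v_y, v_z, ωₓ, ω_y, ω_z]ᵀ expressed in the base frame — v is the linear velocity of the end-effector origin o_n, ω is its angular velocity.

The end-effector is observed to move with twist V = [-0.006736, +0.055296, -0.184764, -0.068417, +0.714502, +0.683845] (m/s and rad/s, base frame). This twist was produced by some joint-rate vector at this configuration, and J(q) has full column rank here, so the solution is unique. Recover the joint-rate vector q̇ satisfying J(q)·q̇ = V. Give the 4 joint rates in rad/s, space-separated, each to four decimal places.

0.6530 -0.6770 0.0630 -0.0410

o_n = [0.1325, -0.2729, -0.1026]
J₁: ẑ×o_n = [0.2729, 0.1325, -0.0000], ω = ẑ
J2: z=[0.1736, -0.9848, 0.0000] o=[-0.1576, -0.0278, 0.2000] → [0.2980, 0.0526, 0.2431, 0.1736, -0.9848, 0.0000]
J3: z=[0.9467, 0.1669, 0.2756] o=[-0.0571, -0.0101, -0.1557] → [0.0813, 0.0021, -0.2804, 0.9467, 0.1669, 0.2756]
J4: z=[0.2560, -0.9090, -0.3288] o=[-0.0258, 0.0510, -0.3002] → [-0.2861, -0.1026, 0.0610, 0.2560, -0.9090, -0.3288]
q̇ = J⁺·V = [0.6530, -0.6770, 0.0630, -0.0410]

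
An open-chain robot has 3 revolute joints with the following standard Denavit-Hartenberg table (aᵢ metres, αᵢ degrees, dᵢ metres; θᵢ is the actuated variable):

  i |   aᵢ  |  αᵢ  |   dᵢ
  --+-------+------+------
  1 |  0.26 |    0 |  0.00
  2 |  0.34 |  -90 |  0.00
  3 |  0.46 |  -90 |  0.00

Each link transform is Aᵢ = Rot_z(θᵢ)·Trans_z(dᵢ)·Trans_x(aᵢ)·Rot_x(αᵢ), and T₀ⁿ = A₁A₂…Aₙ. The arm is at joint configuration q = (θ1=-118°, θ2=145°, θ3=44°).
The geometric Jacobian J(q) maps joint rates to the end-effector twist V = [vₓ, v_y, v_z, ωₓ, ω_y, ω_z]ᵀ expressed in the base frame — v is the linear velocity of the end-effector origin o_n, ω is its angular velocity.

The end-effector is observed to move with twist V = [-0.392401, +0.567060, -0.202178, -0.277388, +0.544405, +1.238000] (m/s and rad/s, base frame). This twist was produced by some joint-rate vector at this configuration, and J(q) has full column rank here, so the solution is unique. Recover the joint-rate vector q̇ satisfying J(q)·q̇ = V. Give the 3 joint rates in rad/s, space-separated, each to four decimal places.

o_n = [0.4757, 0.0750, -0.3195]
J₁: ẑ×o_n = [-0.0750, 0.4757, 0.0000], ω = ẑ
J2: z=[0.0000, 0.0000, 1.0000] o=[-0.1221, -0.2296, 0.0000] → [-0.3046, 0.5978, 0.0000, 0.0000, 0.0000, 1.0000]
J3: z=[-0.4540, 0.8910, 0.0000] o=[0.1809, -0.0752, 0.0000] → [-0.2847, -0.1451, -0.3309, -0.4540, 0.8910, 0.0000]
q̇ = J⁺·V = [0.6910, 0.5470, 0.6110]

0.6910 0.5470 0.6110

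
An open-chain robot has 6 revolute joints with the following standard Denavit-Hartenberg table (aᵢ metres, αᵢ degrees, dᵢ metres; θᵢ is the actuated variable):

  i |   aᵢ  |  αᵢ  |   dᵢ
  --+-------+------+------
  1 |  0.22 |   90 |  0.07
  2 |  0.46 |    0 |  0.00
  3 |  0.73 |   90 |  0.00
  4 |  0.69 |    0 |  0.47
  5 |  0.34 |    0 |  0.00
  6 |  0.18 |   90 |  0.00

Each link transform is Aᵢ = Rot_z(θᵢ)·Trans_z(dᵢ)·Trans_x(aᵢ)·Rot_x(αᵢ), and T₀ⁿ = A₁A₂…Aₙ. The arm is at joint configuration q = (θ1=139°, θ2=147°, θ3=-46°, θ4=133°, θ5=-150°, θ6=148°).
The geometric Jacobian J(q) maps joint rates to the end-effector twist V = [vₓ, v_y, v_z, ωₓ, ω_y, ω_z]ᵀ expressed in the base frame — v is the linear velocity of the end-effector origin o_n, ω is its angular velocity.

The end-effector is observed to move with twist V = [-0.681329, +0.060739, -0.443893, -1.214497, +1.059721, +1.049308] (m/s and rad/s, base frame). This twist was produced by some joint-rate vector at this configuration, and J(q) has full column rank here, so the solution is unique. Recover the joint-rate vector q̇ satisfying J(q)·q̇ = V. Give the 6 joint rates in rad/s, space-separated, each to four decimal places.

0.7360 -0.2180 0.2210 0.8290 0.2010 0.6120

o_n = [0.1991, 0.5439, 0.8681]
J₁: ẑ×o_n = [-0.5439, 0.1991, 0.0000], ω = ẑ
J2: z=[0.6561, 0.7547, 0.0000] o=[-0.1660, 0.1443, 0.0700] → [0.6023, -0.5236, -0.0134, 0.6561, 0.7547, 0.0000]
J3: z=[0.6561, 0.7547, 0.0000] o=[0.1251, -0.1088, 0.3205] → [0.4133, -0.3592, 0.3724, 0.6561, 0.7547, 0.0000]
J4: z=[-0.7408, 0.6440, 0.1908] o=[0.2302, -0.2001, 1.0371] → [-0.2508, -0.1312, -0.5311, -0.7408, 0.6440, 0.1908]
J5: z=[-0.7408, 0.6440, 0.1908] o=[0.1454, 0.5423, 0.6649] → [0.1306, 0.1608, -0.0358, -0.7408, 0.6440, 0.1908]
J6: z=[-0.7408, 0.6440, 0.1908] o=[0.1270, 0.4266, 0.9840] → [-0.0970, -0.0721, -0.1334, -0.7408, 0.6440, 0.1908]
q̇ = J⁺·V = [0.7360, -0.2180, 0.2210, 0.8290, 0.2010, 0.6120]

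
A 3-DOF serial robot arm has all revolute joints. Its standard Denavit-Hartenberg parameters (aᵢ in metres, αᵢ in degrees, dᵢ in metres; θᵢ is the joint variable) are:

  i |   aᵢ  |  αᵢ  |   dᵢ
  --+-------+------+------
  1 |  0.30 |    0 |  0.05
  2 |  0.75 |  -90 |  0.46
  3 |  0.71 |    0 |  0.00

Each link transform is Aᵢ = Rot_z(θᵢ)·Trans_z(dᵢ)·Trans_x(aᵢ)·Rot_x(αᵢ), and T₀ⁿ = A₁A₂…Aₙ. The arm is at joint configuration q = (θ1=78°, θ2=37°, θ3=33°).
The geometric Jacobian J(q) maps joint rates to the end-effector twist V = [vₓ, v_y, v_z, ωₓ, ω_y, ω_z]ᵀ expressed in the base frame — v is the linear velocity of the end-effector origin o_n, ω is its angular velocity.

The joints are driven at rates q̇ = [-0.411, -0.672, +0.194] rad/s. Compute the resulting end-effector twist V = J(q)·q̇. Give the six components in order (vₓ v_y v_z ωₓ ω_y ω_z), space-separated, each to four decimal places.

1.4729 0.5222 -0.1155 -0.1758 -0.0820 -1.0830

o_n = [-0.5062, 1.5128, 0.1233]
J₁: ẑ×o_n = [-1.5128, -0.5062, 0.0000], ω = ẑ
J2: z=[0.0000, 0.0000, 1.0000] o=[0.0624, 0.2934, 0.0500] → [-1.2194, -0.5686, 0.0000, 0.0000, 0.0000, 1.0000]
J3: z=[-0.9063, -0.4226, 0.0000] o=[-0.2546, 0.9732, 0.5100] → [0.1634, -0.3505, -0.5955, -0.9063, -0.4226, 0.0000]
V = J·q̇ = [1.4729, 0.5222, -0.1155, -0.1758, -0.0820, -1.0830]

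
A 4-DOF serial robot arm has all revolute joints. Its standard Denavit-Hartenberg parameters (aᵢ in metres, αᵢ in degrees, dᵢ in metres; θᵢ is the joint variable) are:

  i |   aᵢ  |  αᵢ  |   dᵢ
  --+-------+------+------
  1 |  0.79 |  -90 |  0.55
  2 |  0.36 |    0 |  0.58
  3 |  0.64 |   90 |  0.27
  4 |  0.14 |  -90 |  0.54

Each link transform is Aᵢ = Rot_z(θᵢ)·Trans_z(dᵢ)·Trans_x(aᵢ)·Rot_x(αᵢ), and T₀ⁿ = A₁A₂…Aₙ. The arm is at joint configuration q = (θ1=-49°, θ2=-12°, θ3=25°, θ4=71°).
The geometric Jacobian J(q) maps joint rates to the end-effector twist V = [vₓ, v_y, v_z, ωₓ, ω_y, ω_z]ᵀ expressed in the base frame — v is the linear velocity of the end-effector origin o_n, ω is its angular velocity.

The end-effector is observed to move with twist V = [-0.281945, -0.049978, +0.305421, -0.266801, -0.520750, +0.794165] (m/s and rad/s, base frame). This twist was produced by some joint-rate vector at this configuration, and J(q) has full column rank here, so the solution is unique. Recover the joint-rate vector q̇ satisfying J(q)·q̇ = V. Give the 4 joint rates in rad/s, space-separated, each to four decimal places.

o_n = [2.0087, -0.8133, 0.9968]
J₁: ẑ×o_n = [0.8133, 2.0087, -0.0000], ω = ẑ
J2: z=[0.7547, 0.6561, 0.0000] o=[0.5183, -0.5962, 0.5500] → [0.2931, -0.3372, -1.1416, 0.7547, 0.6561, 0.0000]
J3: z=[0.7547, 0.6561, 0.0000] o=[1.1870, -0.4815, 0.6248] → [0.2440, -0.2807, -0.7895, 0.7547, 0.6561, 0.0000]
J4: z=[0.1476, -0.1698, 0.9744] o=[1.7999, -0.7750, 0.4809] → [-0.0502, 0.1272, 0.0298, 0.1476, -0.1698, 0.9744]
q̇ = J⁺·V = [-0.1500, 0.4320, -0.9750, 0.9690]

-0.1500 0.4320 -0.9750 0.9690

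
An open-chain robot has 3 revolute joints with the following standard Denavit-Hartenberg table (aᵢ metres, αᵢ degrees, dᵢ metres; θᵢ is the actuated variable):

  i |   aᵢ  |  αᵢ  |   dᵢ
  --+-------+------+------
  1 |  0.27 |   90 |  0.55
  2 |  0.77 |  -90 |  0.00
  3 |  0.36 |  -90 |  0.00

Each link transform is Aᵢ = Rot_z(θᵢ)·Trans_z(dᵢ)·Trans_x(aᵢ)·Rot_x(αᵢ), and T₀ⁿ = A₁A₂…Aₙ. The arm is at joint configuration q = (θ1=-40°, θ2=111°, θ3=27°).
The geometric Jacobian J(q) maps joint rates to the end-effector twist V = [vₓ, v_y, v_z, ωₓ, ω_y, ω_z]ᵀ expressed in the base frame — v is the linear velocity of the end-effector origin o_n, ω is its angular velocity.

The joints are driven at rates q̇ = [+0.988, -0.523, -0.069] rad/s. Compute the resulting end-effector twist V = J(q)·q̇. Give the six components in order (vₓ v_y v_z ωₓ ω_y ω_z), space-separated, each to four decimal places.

0.1902 -0.3444 0.2150 0.3855 0.3592 1.0127

o_n = [0.0124, 0.2029, 1.5683]
J₁: ẑ×o_n = [-0.2029, 0.0124, 0.0000], ω = ẑ
J2: z=[-0.6428, -0.7660, 0.0000] o=[0.2068, -0.1736, 0.5500] → [-0.7801, 0.6546, -0.3909, -0.6428, -0.7660, 0.0000]
J3: z=[-0.7152, 0.6001, -0.3584] o=[-0.0046, 0.0038, 1.2689] → [0.2510, 0.2081, -0.1526, -0.7152, 0.6001, -0.3584]
V = J·q̇ = [0.1902, -0.3444, 0.2150, 0.3855, 0.3592, 1.0127]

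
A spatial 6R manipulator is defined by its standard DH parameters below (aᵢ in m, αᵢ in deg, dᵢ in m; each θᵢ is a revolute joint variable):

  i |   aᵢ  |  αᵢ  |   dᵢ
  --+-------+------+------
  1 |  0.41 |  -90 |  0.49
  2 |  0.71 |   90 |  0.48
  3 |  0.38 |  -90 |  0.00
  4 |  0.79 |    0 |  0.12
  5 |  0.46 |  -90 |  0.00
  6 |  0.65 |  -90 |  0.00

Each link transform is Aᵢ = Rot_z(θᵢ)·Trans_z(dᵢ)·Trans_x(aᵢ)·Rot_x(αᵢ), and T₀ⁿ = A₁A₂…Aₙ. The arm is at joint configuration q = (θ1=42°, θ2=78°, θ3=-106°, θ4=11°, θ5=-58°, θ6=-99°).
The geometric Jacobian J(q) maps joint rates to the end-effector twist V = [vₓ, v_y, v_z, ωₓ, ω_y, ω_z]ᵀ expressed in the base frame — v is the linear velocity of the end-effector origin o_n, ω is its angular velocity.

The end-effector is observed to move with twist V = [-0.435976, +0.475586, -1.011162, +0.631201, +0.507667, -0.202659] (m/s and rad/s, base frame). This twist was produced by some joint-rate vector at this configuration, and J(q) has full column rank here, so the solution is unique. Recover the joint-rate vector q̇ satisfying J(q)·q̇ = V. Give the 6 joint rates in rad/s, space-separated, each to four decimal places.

o_n = [1.2686, -0.3052, -0.5204]
J₁: ẑ×o_n = [0.3052, 1.2686, -0.0000], ω = ẑ
J2: z=[-0.6691, 0.7431, 0.0000] o=[0.3047, 0.2743, 0.4900] → [-0.7509, -0.6761, -0.3286, -0.6691, 0.7431, 0.0000]
J3: z=[0.7269, 0.6545, 0.2079] o=[0.0932, 0.7298, -0.2045] → [0.0084, 0.4740, -1.5217, 0.7269, 0.6545, 0.2079]
J4: z=[0.3330, -0.0711, -0.9403] o=[0.3214, 0.4438, -0.1020] → [-0.6745, -0.7513, -0.1820, 0.3330, -0.0711, -0.9403]
J5: z=[0.3330, -0.0711, -0.9403] o=[0.7176, -0.2471, -0.0371] → [-0.0202, -0.3572, 0.0198, 0.3330, -0.0711, -0.9403]
J6: z=[-0.0565, -0.9969, 0.0554] o=[1.1506, -0.2630, 0.1174] → [0.6381, -0.0295, 0.1201, -0.0565, -0.9969, 0.0554]
q̇ = J⁺·V = [0.8970, 0.2720, 0.5270, 0.6890, 0.5940, -0.0520]

0.8970 0.2720 0.5270 0.6890 0.5940 -0.0520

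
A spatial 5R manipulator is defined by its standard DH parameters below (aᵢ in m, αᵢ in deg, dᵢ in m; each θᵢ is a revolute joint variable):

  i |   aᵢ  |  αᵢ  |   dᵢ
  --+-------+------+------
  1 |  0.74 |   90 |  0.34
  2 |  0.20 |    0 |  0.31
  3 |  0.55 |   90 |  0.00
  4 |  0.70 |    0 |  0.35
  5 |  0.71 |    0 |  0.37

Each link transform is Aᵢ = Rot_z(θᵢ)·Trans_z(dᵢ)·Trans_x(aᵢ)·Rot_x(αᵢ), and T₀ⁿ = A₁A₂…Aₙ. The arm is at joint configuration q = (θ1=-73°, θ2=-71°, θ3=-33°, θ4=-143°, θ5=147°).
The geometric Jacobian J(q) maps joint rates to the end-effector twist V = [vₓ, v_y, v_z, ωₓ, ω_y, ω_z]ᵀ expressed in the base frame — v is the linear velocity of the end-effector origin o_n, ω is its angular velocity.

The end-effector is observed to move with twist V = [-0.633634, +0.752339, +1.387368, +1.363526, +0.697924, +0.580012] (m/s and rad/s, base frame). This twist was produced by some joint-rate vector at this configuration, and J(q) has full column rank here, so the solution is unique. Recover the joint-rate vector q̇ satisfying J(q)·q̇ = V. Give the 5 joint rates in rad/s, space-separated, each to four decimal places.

o_n = [0.0407, 0.0780, -0.3534]
J₁: ẑ×o_n = [-0.0780, 0.0407, 0.0000], ω = ẑ
J2: z=[-0.9563, -0.2924, 0.0000] o=[0.2164, -0.7077, 0.3400] → [0.2027, -0.6631, -0.8027, -0.9563, -0.2924, 0.0000]
J3: z=[-0.9563, -0.2924, 0.0000] o=[-0.0611, -0.8606, 0.1509] → [0.1474, -0.4822, -0.8678, -0.9563, -0.2924, 0.0000]
J4: z=[-0.2837, 0.9279, 0.2419] o=[-0.1000, -0.7333, -0.3828] → [-0.1690, 0.0424, -0.3607, -0.2837, 0.9279, 0.2419]
J5: z=[-0.2837, 0.9279, 0.2419] o=[0.2432, -0.4147, 0.2443] → [-0.6738, -0.2185, 0.0481, -0.2837, 0.9279, 0.2419]
q̇ = J⁺·V = [0.5130, -0.7650, -0.7430, -0.2820, 0.5590]

0.5130 -0.7650 -0.7430 -0.2820 0.5590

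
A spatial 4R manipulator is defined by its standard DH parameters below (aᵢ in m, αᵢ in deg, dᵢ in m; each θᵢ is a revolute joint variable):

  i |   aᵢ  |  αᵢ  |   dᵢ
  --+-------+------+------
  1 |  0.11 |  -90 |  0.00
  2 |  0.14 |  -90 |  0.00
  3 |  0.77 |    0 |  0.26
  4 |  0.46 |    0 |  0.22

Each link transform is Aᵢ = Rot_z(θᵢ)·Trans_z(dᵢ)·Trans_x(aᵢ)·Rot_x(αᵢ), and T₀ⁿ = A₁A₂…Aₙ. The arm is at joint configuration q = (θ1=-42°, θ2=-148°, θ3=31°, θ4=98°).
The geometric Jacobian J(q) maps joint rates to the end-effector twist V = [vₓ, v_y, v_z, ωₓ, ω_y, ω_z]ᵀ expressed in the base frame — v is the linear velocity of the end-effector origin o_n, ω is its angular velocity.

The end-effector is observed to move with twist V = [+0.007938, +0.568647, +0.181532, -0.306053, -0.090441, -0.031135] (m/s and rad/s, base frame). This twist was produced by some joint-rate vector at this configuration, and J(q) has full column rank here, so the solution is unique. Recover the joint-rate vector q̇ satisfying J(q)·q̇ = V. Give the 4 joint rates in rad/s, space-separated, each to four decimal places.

o_n = [-0.5555, -0.5145, 0.6776]
J₁: ẑ×o_n = [0.5145, -0.5555, 0.0000], ω = ẑ
J2: z=[0.6691, 0.7431, 0.0000] o=[0.0817, -0.0736, 0.0000] → [0.5036, -0.4534, 0.1786, 0.6691, 0.7431, 0.0000]
J3: z=[0.3938, -0.3546, 0.8480] o=[-0.0065, 0.0058, 0.0742] → [0.2273, -0.7033, -0.3996, 0.3938, -0.3546, 0.8480]
J4: z=[0.3938, -0.3546, 0.8480] o=[-0.5854, -0.0065, 0.6444] → [0.4190, 0.0123, -0.1894, 0.3938, -0.3546, 0.8480]
q̇ = J⁺·V = [0.2360, -0.2720, -0.8110, 0.4960]

0.2360 -0.2720 -0.8110 0.4960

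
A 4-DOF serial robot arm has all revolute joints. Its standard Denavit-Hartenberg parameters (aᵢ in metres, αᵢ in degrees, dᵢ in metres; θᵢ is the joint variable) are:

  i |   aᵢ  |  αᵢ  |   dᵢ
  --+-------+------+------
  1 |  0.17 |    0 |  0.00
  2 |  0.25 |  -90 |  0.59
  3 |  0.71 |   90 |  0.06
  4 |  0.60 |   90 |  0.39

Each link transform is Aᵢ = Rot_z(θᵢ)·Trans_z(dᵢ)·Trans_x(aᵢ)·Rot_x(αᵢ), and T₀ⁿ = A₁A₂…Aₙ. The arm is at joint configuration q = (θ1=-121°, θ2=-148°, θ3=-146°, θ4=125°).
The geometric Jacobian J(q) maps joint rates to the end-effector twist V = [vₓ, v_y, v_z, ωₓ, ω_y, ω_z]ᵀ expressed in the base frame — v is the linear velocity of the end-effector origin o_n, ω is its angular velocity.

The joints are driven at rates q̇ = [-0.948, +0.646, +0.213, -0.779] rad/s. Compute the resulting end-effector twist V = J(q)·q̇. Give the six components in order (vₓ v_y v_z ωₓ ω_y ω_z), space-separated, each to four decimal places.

o_n = [-0.6342, -0.4267, 0.4713]
J₁: ẑ×o_n = [0.4267, -0.6342, 0.0000], ω = ẑ
J2: z=[0.0000, 0.0000, 1.0000] o=[-0.0876, -0.1457, 0.0000] → [0.2810, -0.5467, 0.0000, 0.0000, 0.0000, 1.0000]
J3: z=[-0.9998, -0.0175, 0.0000] o=[-0.0919, 0.1042, 0.5900] → [0.0021, -0.1187, 0.5214, -0.9998, -0.0175, 0.0000]
J4: z=[0.0098, -0.5591, -0.8290] o=[-0.1416, -0.4853, 0.9870] → [0.3370, 0.4134, -0.2748, 0.0098, -0.5591, -0.8290]
V = J·q̇ = [-0.4851, -0.0992, 0.3252, -0.2206, 0.4318, 0.3438]

-0.4851 -0.0992 0.3252 -0.2206 0.4318 0.3438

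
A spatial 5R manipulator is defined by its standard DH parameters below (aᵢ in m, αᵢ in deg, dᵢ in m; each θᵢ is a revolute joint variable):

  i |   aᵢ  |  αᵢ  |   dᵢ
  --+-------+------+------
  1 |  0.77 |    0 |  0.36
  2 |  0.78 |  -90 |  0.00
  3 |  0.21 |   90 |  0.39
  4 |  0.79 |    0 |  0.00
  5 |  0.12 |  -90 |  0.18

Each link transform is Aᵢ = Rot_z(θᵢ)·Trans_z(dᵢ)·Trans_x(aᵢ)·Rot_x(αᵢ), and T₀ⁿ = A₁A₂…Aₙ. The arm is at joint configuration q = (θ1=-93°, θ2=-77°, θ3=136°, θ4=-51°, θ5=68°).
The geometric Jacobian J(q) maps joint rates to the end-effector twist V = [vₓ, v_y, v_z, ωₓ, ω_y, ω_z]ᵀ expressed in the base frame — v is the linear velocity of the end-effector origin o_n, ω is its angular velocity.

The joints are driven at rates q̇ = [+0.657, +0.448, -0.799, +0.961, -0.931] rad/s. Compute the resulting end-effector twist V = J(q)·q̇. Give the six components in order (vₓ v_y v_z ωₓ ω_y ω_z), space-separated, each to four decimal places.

0.3095 -0.9017 -0.7816 -0.1593 0.7832 1.0834

o_n = [-0.3821, -0.6374, -0.3404]
J₁: ẑ×o_n = [0.6374, -0.3821, 0.0000], ω = ẑ
J2: z=[0.0000, 0.0000, 1.0000] o=[-0.0403, -0.7689, 0.3600] → [-0.1315, -0.3418, 0.0000, 0.0000, 0.0000, 1.0000]
J3: z=[0.1736, -0.9848, 0.0000] o=[-0.8084, -0.9044, 0.3600] → [0.6898, 0.1216, 0.4662, 0.1736, -0.9848, 0.0000]
J4: z=[-0.6841, -0.1206, -0.7193] o=[-0.5920, -1.2622, 0.2141] → [0.5163, -0.5303, -0.4021, -0.6841, -0.1206, -0.7193]
J5: z=[-0.6841, -0.1206, -0.7193] o=[-0.3464, -0.5955, -0.1312] → [-0.0049, -0.1174, 0.0244, -0.6841, -0.1206, -0.7193]
V = J·q̇ = [0.3095, -0.9017, -0.7816, -0.1593, 0.7832, 1.0834]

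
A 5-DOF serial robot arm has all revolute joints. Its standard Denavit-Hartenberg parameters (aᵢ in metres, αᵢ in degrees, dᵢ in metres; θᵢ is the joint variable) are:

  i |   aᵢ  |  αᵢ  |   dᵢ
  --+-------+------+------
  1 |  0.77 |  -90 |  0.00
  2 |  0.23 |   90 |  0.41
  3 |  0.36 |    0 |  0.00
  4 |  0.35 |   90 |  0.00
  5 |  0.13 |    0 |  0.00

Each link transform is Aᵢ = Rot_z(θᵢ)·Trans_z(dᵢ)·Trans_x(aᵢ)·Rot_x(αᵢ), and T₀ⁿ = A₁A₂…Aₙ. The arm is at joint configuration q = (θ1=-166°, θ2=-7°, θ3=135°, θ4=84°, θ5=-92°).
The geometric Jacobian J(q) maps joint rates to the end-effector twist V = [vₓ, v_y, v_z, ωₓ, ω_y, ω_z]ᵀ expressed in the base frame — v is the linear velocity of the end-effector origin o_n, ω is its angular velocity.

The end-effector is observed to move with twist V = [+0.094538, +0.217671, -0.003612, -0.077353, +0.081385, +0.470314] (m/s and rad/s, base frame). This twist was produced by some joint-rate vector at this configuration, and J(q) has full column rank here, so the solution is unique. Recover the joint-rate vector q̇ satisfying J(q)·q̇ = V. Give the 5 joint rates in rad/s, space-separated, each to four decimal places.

0.1260 0.0220 0.6810 -0.3460 -0.1540

o_n = [-0.3721, -0.5536, -0.1647]
J₁: ẑ×o_n = [0.5536, -0.3721, 0.0000], ω = ẑ
J2: z=[0.2419, -0.9703, 0.0000] o=[-0.7471, -0.1863, 0.0000] → [0.1598, 0.0398, 0.2750, 0.2419, -0.9703, 0.0000]
J3: z=[0.1182, 0.0295, 0.9925] o=[-0.8694, -0.6393, 0.0280] → [-0.0908, 0.5164, -0.0045, 0.1182, 0.0295, 0.9925]
J4: z=[0.1182, 0.0295, 0.9925] o=[-0.5627, -0.8252, -0.0030] → [-0.2743, 0.2083, 0.0265, 0.1182, 0.0295, 0.9925]
J5: z=[0.7941, -0.6029, -0.0767] o=[-0.3540, -0.5462, -0.0361] → [0.0769, 0.1034, -0.0168, 0.7941, -0.6029, -0.0767]
q̇ = J⁺·V = [0.1260, 0.0220, 0.6810, -0.3460, -0.1540]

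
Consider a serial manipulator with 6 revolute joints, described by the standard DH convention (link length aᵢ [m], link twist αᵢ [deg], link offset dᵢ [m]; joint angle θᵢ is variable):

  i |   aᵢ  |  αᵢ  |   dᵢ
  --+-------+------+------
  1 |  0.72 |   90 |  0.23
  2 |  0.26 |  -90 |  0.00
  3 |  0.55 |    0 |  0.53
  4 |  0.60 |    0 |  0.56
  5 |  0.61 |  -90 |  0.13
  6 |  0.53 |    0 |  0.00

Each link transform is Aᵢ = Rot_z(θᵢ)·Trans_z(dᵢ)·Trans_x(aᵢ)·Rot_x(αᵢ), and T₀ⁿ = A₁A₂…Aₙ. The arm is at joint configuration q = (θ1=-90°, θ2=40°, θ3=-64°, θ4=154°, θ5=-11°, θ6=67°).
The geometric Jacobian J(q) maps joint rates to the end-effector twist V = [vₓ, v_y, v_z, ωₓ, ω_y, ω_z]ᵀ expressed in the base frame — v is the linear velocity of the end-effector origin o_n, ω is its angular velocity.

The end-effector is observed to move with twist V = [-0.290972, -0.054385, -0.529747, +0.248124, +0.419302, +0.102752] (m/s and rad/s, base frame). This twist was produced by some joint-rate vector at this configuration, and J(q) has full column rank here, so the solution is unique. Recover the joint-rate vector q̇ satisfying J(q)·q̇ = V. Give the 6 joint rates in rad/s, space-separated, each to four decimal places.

-0.4840 -0.2590 -0.2740 0.4710 0.5220 -0.0570

o_n = [0.9077, -0.7527, 1.2132]
J₁: ẑ×o_n = [0.7527, 0.9077, -0.0000], ω = ẑ
J2: z=[-1.0000, -0.0000, 0.0000] o=[0.0000, -0.7200, 0.2300] → [-0.0000, 0.9832, 0.0327, -1.0000, -0.0000, 0.0000]
J3: z=[-0.0000, 0.6428, 0.7660] o=[0.0000, -0.9192, 0.3971] → [0.3970, 0.6954, -0.5835, -0.0000, 0.6428, 0.7660]
J4: z=[-0.0000, 0.6428, 0.7660] o=[-0.4943, -0.7632, 0.9581] → [0.1559, 1.0741, -0.9012, -0.0000, 0.6428, 0.7660]
J5: z=[-0.0000, 0.6428, 0.7660] o=[0.1057, -0.4032, 1.3871] → [0.1559, 0.6144, -0.5156, -0.0000, 0.6428, 0.7660]
J6: z=[0.1908, 0.7520, -0.6310] o=[0.7045, -0.4088, 1.5615] → [-0.4789, -0.0618, -0.2185, 0.1908, 0.7520, -0.6310]
q̇ = J⁺·V = [-0.4840, -0.2590, -0.2740, 0.4710, 0.5220, -0.0570]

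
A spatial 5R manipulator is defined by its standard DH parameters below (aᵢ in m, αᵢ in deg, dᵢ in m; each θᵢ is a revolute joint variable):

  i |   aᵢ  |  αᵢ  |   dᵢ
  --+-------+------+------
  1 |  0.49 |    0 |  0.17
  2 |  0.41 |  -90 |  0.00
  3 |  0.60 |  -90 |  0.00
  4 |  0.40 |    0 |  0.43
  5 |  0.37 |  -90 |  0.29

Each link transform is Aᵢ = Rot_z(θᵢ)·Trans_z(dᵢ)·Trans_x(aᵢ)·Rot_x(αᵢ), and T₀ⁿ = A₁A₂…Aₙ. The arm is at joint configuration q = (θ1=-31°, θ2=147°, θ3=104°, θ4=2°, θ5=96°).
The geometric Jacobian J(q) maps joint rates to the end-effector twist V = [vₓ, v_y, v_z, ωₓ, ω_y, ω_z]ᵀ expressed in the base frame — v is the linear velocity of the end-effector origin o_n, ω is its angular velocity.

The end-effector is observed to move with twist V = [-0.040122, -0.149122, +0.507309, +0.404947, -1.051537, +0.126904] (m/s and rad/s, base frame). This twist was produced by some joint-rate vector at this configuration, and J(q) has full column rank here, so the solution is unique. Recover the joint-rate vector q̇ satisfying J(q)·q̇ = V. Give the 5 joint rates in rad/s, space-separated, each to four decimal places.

o_n = [0.9890, -0.5512, -0.5759]
J₁: ẑ×o_n = [0.5512, 0.9890, -0.0000], ω = ẑ
J2: z=[0.0000, 0.0000, 1.0000] o=[0.4200, -0.2524, 0.1700] → [0.2989, 0.5689, -0.0000, 0.0000, 0.0000, 1.0000]
J3: z=[-0.8988, -0.4384, 0.0000] o=[0.2403, 0.1161, 0.1700] → [0.3270, -0.6704, 0.9280, -0.8988, -0.4384, 0.0000]
J4: z=[0.4253, -0.8721, 0.2419] o=[0.3039, -0.0143, -0.4122] → [0.2727, 0.2354, 0.3691, 0.4253, -0.8721, 0.2419]
J5: z=[0.4253, -0.8721, 0.2419] o=[0.5418, -0.4701, -0.6960] → [-0.0851, 0.0571, 0.3555, 0.4253, -0.8721, 0.2419]
q̇ = J⁺·V = [-0.3370, 0.1840, 0.0970, 0.4400, 0.7170]

-0.3370 0.1840 0.0970 0.4400 0.7170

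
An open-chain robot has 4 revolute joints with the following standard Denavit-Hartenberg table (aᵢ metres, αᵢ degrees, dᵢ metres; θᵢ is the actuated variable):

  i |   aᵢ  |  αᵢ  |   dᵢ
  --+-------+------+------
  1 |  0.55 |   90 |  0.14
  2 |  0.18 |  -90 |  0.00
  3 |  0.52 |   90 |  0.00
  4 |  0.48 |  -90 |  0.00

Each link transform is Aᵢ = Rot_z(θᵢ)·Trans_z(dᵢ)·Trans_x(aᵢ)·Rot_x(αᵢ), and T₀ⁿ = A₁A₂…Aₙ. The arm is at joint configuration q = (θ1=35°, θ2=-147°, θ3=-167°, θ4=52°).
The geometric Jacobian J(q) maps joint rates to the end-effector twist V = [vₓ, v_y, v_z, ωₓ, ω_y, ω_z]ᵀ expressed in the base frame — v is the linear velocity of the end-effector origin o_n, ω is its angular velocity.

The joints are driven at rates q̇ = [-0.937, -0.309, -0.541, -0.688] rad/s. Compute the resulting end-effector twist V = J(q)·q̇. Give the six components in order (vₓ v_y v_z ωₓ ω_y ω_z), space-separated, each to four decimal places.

o_n = [1.1467, 0.5790, 0.1575]
J₁: ẑ×o_n = [-0.5790, 1.1467, 0.0000], ω = ẑ
J2: z=[0.5736, -0.8192, 0.0000] o=[0.4505, 0.3155, 0.1400] → [-0.0144, -0.0100, 0.7215, 0.5736, -0.8192, 0.0000]
J3: z=[0.4461, 0.3124, -0.8387] o=[0.3269, 0.2289, 0.0420] → [0.3297, -0.7392, -0.0999, 0.4461, 0.3124, -0.8387]
J4: z=[-0.4043, 0.9064, 0.1225] o=[0.7421, 0.3768, 0.3179] → [-0.1702, -0.0153, -0.4486, -0.4043, 0.9064, 0.1225]
V = J·q̇ = [0.4856, -0.6610, 0.1397, -0.1404, -0.5395, -0.5676]

0.4856 -0.6610 0.1397 -0.1404 -0.5395 -0.5676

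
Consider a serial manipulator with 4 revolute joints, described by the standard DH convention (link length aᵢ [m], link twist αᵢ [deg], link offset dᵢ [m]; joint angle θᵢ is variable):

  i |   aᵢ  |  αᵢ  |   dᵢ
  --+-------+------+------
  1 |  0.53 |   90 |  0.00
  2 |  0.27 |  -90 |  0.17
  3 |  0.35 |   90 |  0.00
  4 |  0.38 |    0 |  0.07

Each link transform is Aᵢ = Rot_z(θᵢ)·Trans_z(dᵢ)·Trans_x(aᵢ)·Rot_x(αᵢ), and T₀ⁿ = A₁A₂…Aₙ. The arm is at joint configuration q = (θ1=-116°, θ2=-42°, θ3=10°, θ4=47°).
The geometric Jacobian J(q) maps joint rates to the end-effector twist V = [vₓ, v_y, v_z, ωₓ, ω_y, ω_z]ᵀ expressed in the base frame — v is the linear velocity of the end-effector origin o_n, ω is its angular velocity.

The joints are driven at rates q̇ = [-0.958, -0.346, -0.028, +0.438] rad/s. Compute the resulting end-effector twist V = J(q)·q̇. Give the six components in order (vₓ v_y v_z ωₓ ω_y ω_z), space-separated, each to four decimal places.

o_n = [-0.7209, -1.1743, -0.3837]
J₁: ẑ×o_n = [1.1743, -0.7209, 0.0000], ω = ẑ
J2: z=[-0.8988, 0.4384, 0.0000] o=[-0.2323, -0.4764, 0.0000] → [-0.1682, -0.3449, 0.8415, -0.8988, 0.4384, 0.0000]
J3: z=[-0.2933, -0.6014, 0.7431] o=[-0.4731, -0.5822, -0.1807] → [0.5621, -0.2437, 0.0247, -0.2933, -0.6014, 0.7431]
J4: z=[-0.9417, 0.3157, -0.1162] o=[-0.5308, -0.8390, -0.4113] → [-0.0302, 0.0481, 0.3757, -0.9417, 0.3157, -0.1162]
V = J·q̇ = [-1.0958, 0.8378, -0.1273, -0.0933, 0.0035, -1.0297]

-1.0958 0.8378 -0.1273 -0.0933 0.0035 -1.0297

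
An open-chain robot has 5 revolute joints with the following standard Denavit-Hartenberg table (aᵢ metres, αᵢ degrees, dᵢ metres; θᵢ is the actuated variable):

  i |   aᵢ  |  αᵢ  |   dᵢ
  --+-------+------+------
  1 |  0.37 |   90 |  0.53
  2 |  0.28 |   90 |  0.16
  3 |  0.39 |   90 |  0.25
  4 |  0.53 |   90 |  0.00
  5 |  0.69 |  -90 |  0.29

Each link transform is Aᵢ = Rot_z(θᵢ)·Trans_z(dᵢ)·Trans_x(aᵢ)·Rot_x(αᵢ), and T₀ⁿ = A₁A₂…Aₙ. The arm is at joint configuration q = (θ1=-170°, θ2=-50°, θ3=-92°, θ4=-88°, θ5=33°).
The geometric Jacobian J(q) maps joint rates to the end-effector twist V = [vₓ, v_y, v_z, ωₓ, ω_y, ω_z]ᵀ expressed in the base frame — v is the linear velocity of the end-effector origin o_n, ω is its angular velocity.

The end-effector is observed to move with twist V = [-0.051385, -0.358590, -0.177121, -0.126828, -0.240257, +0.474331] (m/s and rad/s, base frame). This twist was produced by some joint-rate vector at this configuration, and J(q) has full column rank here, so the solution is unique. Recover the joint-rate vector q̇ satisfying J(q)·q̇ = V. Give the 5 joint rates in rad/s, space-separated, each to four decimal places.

o_n = [-0.9617, -0.1347, 1.1649]
J₁: ẑ×o_n = [0.1347, -0.9617, 0.0000], ω = ẑ
J2: z=[-0.1736, 0.9848, 0.0000] o=[-0.3644, -0.0642, 0.5300] → [0.6253, 0.1103, 0.6005, -0.1736, 0.9848, 0.0000]
J3: z=[0.7544, 0.1330, -0.6428] o=[-0.5694, 0.0621, 0.3155] → [-0.0135, -0.3887, -0.0963, 0.7544, 0.1330, -0.6428]
J4: z=[0.6266, 0.1459, 0.7656] o=[-0.3045, -0.2870, 0.1652] → [0.0293, -1.1295, 0.1913, 0.6266, 0.1459, 0.7656]
J5: z=[-0.2218, 0.9751, -0.0043] o=[-0.7005, -0.3756, 0.5062] → [0.6434, 0.1473, 0.2013, -0.2218, 0.9751, -0.0043]
q̇ = J⁺·V = [0.6180, -0.2440, -0.0340, -0.2160, 0.0370]

0.6180 -0.2440 -0.0340 -0.2160 0.0370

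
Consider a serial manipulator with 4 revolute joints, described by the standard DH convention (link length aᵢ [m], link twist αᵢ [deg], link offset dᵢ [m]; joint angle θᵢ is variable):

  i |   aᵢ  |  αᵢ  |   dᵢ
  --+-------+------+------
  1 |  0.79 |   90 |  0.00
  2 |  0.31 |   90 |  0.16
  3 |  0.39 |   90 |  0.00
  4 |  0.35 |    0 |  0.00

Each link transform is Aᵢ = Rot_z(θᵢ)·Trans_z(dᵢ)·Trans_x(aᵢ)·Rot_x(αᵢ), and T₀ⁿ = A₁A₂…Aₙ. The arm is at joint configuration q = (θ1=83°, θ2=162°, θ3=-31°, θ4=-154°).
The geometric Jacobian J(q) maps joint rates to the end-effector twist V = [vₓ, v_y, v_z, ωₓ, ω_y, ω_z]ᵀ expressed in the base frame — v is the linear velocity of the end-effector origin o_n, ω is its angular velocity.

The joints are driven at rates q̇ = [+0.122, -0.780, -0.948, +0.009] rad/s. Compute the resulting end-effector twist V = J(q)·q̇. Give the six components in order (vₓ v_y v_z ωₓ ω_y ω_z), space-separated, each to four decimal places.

o_n = [0.1673, 0.3686, -0.0301]
J₁: ẑ×o_n = [-0.3686, 0.1673, 0.0000], ω = ẑ
J2: z=[0.9925, -0.1219, 0.0000] o=[0.0963, 0.7841, 0.0000] → [0.0037, 0.0299, -0.4037, 0.9925, -0.1219, 0.0000]
J3: z=[0.0377, 0.3067, 0.9511] o=[0.2192, 0.4720, 0.0958] → [0.0597, -0.0445, 0.0120, 0.0377, 0.3067, 0.9511]
J4: z=[-0.7911, 0.5906, -0.1592] o=[-0.0190, 0.1809, 0.1991] → [-0.1055, -0.2110, -0.2585, -0.7911, 0.5906, -0.1592]
V = J·q̇ = [-0.1054, 0.0374, 0.3012, -0.8170, -0.1904, -0.7810]

-0.1054 0.0374 0.3012 -0.8170 -0.1904 -0.7810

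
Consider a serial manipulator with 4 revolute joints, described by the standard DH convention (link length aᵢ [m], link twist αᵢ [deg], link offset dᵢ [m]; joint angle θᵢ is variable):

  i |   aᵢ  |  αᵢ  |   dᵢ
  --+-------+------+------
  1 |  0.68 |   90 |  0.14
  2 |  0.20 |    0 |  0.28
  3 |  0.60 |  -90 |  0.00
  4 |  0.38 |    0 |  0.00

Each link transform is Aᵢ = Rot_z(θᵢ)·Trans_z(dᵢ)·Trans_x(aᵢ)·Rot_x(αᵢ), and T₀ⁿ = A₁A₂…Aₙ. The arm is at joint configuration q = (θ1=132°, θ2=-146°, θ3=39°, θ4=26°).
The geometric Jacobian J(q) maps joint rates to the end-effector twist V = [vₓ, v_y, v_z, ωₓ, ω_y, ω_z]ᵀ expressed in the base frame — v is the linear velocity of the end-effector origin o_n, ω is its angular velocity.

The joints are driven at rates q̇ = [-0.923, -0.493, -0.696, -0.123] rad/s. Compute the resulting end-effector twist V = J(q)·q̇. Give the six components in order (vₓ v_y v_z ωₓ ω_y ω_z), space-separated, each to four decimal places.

o_n = [-0.0756, 0.2534, -0.8722]
J₁: ẑ×o_n = [-0.2534, -0.0756, 0.0000], ω = ẑ
J2: z=[0.7431, 0.6691, 0.0000] o=[-0.4550, 0.5053, 0.1400] → [-0.6773, 0.7522, -0.4411, 0.7431, 0.6691, 0.0000]
J3: z=[0.7431, 0.6691, 0.0000] o=[-0.1360, 0.5695, 0.0282] → [-0.6025, 0.6691, -0.2753, 0.7431, 0.6691, 0.0000]
J4: z=[-0.6399, 0.7107, -0.2924] o=[-0.0186, 0.4391, -0.5456] → [-0.2864, -0.1923, 0.1593, -0.6399, 0.7107, -0.2924]
V = J·q̇ = [1.0224, -0.7432, 0.3895, -0.8049, -0.8830, -0.8870]

1.0224 -0.7432 0.3895 -0.8049 -0.8830 -0.8870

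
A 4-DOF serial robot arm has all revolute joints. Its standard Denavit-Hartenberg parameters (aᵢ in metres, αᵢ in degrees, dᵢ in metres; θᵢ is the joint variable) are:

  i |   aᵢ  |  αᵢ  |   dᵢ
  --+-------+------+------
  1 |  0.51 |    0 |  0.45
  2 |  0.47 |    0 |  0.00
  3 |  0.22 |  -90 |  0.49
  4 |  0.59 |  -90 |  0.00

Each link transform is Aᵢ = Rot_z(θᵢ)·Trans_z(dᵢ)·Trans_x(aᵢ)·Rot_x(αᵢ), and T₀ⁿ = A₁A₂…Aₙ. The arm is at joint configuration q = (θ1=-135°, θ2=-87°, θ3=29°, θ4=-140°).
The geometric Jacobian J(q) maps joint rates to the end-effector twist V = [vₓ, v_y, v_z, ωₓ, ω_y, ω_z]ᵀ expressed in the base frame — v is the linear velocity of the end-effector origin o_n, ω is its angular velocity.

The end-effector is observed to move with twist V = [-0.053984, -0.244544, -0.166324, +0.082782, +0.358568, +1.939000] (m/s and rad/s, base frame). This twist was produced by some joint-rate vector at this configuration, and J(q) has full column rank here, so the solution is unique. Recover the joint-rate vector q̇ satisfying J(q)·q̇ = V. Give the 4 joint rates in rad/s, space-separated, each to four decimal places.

0.4310 0.9890 0.5190 -0.3680

o_n = [-0.4839, -0.0983, 1.3192]
J₁: ẑ×o_n = [0.0983, -0.4839, 0.0000], ω = ẑ
J2: z=[0.0000, 0.0000, 1.0000] o=[-0.3606, -0.3606, 0.4500] → [-0.2623, -0.1233, 0.0000, 0.0000, 0.0000, 1.0000]
J3: z=[0.0000, 0.0000, 1.0000] o=[-0.7099, -0.0461, 0.4500] → [0.0522, 0.2260, -0.0000, 0.0000, 0.0000, 1.0000]
J4: z=[-0.2250, -0.9744, 0.0000] o=[-0.9243, 0.0034, 0.9400] → [-0.3695, 0.0853, 0.4520, -0.2250, -0.9744, 0.0000]
q̇ = J⁺·V = [0.4310, 0.9890, 0.5190, -0.3680]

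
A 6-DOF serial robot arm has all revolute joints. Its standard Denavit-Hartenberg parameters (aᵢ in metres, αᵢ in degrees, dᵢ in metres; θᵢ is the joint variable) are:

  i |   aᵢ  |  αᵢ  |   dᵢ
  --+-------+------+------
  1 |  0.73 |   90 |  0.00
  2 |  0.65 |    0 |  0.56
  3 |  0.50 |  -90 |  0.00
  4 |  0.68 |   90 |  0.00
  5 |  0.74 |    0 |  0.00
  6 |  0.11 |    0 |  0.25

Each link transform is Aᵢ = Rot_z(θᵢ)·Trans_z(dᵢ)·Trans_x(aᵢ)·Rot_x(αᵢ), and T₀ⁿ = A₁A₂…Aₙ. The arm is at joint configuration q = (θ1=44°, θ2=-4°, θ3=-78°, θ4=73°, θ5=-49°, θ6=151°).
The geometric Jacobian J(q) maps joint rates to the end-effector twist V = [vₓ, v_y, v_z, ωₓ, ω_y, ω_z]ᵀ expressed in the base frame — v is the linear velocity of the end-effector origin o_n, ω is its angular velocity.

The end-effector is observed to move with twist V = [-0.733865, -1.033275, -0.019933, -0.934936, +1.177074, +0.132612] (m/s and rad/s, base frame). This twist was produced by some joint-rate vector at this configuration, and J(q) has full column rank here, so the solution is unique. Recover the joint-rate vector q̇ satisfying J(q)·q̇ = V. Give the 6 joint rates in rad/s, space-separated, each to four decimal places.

o_n = [0.4585, 1.0817, -1.1708]
J₁: ẑ×o_n = [-1.0817, 0.4585, 0.0000], ω = ẑ
J2: z=[0.6947, -0.7193, 0.0000] o=[0.5251, 0.5071, 0.0000] → [0.8422, 0.8133, 0.3513, 0.6947, -0.7193, 0.0000]
J3: z=[0.6947, -0.7193, 0.0000] o=[1.3806, 0.5547, -0.0453] → [0.8096, 0.7818, -0.2971, 0.6947, -0.7193, 0.0000]
J4: z=[0.7123, 0.6879, 0.1392] o=[1.4306, 0.6030, -0.5405] → [-0.5002, 0.3137, 1.0097, 0.7123, 0.6879, 0.1392]
J5: z=[0.2988, -0.1179, -0.9470] o=[0.9988, 1.0900, -0.7374] → [0.0432, 0.6411, -0.0662, 0.2988, -0.1179, -0.9470]
J6: z=[0.2988, -0.1179, -0.9470] o=[0.2927, 1.0535, -0.9556] → [0.0520, -0.0928, 0.0280, 0.2988, -0.1179, -0.9470]
q̇ = J⁺·V = [-0.4730, -0.9410, -0.3780, 0.2280, 0.1590, -0.7650]

-0.4730 -0.9410 -0.3780 0.2280 0.1590 -0.7650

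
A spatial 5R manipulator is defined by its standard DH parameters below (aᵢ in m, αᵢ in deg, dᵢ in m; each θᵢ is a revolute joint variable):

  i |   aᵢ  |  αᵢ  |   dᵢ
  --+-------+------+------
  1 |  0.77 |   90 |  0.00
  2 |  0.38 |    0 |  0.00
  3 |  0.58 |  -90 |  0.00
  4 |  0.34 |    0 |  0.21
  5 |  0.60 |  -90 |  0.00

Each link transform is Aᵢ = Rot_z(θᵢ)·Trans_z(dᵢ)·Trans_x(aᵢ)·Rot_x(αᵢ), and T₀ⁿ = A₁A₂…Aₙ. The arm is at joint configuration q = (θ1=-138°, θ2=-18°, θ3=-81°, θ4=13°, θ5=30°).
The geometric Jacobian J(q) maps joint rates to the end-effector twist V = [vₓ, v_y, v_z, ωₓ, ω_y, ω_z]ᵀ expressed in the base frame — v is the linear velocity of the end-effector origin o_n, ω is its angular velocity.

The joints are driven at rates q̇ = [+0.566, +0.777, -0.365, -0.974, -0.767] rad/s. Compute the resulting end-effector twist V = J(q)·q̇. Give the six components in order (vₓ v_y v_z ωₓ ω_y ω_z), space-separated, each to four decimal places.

o_n = [-0.5130, -1.1155, -1.4838]
J₁: ẑ×o_n = [1.1155, -0.5130, 0.0000], ω = ẑ
J2: z=[-0.6691, 0.7431, 0.0000] o=[-0.5722, -0.5152, 0.0000] → [-1.1026, -0.9928, 0.3576, -0.6691, 0.7431, 0.0000]
J3: z=[-0.6691, 0.7431, 0.0000] o=[-0.8408, -0.7571, -0.1174] → [-1.0154, -0.9143, -0.0038, -0.6691, 0.7431, 0.0000]
J4: z=[-0.7340, -0.6609, -0.1564] o=[-0.7734, -0.6963, -0.6903] → [0.4588, -0.6231, 0.4797, -0.7340, -0.6609, -0.1564]
J5: z=[-0.7340, -0.6609, -0.1564] o=[-0.8378, -0.8573, -1.0503] → [0.2461, -0.3689, 0.4042, -0.7340, -0.6609, -0.1564]
V = J·q̇ = [-0.4904, 0.1618, -0.4980, 1.0022, 1.4568, 0.8384]

-0.4904 0.1618 -0.4980 1.0022 1.4568 0.8384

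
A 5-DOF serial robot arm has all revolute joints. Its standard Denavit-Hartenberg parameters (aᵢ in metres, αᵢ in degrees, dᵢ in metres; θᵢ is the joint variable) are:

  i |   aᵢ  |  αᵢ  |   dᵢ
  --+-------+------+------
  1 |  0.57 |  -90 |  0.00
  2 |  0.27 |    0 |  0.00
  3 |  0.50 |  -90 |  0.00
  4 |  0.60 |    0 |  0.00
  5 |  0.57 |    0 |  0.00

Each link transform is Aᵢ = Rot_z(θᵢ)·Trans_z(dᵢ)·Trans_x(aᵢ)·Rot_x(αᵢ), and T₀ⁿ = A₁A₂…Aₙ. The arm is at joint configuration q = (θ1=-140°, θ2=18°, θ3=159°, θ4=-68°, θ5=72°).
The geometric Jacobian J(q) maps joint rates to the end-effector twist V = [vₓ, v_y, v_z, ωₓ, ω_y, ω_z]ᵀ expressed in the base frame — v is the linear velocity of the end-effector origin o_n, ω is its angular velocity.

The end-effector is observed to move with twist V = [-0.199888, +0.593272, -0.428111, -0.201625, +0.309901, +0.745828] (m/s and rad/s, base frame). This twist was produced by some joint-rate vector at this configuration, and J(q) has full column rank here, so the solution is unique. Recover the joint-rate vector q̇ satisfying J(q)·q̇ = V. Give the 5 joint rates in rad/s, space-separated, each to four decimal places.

-0.1080 -0.2460 -0.1210 0.6540 0.2010

o_n = [0.6881, -0.0969, -0.1511]
J₁: ẑ×o_n = [0.0969, 0.6881, -0.0000], ω = ẑ
J2: z=[0.6428, -0.7660, 0.0000] o=[-0.4366, -0.3664, 0.0000] → [0.1158, 0.0971, 1.0348, 0.6428, -0.7660, 0.0000]
J3: z=[0.6428, -0.7660, 0.0000] o=[-0.6334, -0.5314, -0.0834] → [0.0519, 0.0435, 1.2916, 0.6428, -0.7660, 0.0000]
J4: z=[0.0401, 0.0336, 0.9986] o=[-0.2509, -0.2105, -0.1096] → [-0.1148, 0.9393, -0.0270, 0.0401, 0.0336, 0.9986]
J5: z=[0.0401, 0.0336, 0.9986] o=[0.2787, -0.4924, -0.1214] → [-0.3959, 0.4101, 0.0021, 0.0401, 0.0336, 0.9986]
q̇ = J⁺·V = [-0.1080, -0.2460, -0.1210, 0.6540, 0.2010]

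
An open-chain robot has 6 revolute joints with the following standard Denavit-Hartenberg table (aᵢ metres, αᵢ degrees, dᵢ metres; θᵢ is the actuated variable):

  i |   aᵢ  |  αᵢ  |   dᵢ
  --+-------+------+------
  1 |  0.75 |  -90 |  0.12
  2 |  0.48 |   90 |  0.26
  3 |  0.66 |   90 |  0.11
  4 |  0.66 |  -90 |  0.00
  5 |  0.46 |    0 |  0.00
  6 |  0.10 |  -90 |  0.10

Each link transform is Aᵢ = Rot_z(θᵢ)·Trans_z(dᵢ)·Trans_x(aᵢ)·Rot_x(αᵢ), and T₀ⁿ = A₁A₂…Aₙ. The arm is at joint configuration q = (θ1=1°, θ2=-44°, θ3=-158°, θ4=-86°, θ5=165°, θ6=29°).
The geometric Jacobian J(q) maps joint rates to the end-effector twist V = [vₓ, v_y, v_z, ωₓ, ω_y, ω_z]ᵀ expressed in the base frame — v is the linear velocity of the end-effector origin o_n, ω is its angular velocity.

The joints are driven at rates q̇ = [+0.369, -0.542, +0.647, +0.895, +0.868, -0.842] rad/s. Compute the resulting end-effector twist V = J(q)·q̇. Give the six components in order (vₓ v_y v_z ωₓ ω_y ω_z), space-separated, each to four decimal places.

-0.0145 0.1122 0.0754 -0.7139 0.2657 0.5861

o_n = [0.6115, -0.1050, -0.0175]
J₁: ẑ×o_n = [0.1050, 0.6115, -0.0000], ω = ẑ
J2: z=[-0.0175, 0.9998, 0.0000] o=[0.7499, 0.0131, 0.1200] → [-0.1375, -0.0024, 0.1404, -0.0175, 0.9998, 0.0000]
J3: z=[-0.6946, -0.0121, 0.7193] o=[1.0906, 0.2791, 0.4534] → [0.2820, -0.6718, 0.2610, -0.6946, -0.0121, 0.7193]
J4: z=[-0.2856, 0.9223, -0.2602] o=[0.5784, 0.0229, 0.1075] → [-0.1486, -0.0443, 0.0060, -0.2856, 0.9223, -0.2602]
J5: z=[-0.7072, -0.3861, -0.5923] o=[1.0053, 0.0131, -0.3958] → [-0.2160, 0.5007, -0.0685, -0.7072, -0.3861, -0.5923]
J6: z=[-0.7072, -0.3861, -0.5923] o=[0.7519, -0.0902, -0.0260] → [-0.0121, 0.0891, -0.0437, -0.7072, -0.3861, -0.5923]
V = J·q̇ = [-0.0145, 0.1122, 0.0754, -0.7139, 0.2657, 0.5861]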